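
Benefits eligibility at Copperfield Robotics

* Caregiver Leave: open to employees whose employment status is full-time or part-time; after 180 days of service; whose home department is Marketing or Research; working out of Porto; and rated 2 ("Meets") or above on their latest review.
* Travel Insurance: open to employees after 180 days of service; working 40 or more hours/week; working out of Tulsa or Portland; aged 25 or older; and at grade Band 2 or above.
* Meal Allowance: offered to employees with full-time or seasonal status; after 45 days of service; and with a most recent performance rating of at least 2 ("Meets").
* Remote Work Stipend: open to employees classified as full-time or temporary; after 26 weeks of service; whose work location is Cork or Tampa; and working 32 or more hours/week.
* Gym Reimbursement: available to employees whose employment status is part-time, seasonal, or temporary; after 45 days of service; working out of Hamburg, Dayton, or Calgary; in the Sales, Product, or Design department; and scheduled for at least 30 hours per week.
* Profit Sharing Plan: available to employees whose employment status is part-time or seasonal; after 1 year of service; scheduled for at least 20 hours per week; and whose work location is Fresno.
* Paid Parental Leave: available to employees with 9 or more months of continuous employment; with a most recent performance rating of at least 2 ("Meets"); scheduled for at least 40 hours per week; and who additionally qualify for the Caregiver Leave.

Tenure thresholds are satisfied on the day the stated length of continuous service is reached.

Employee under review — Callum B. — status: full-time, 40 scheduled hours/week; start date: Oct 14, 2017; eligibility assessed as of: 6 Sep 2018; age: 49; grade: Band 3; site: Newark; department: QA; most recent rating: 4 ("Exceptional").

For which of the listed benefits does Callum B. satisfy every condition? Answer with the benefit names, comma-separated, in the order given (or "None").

Meal Allowance

Service from Oct 14, 2017 to 6 Sep 2018: 327 days.
Caregiver Leave — status full-time ✓; service 327 days ≥ 180 days ✓; dept QA ✗ → not eligible.
Travel Insurance — service 327 days ≥ 180 days ✓; 40 hrs/wk ≥ 40 ✓; site Newark ✗ (not Tulsa or Portland) → not eligible.
Meal Allowance — status full-time ✓; service 327 days ≥ 45 days ✓; rating 4 ≥ 2 ✓ → eligible.
Remote Work Stipend — status full-time ✓; service 327 days ≥ 26 weeks (≈182 days) ✓; site Newark ✗ (not Cork or Tampa) → not eligible.
Gym Reimbursement — status full-time ✗ (requires part-time, seasonal, or temporary) → not eligible.
Profit Sharing Plan — status full-time ✗ (requires part-time or seasonal) → not eligible.
Paid Parental Leave — service 327 days ≥ 9 months (≈270 days) ✓; rating 4 ≥ 2 ✓; 40 hrs/wk ≥ 40 ✓; not eligible for Caregiver Leave ✗ → not eligible.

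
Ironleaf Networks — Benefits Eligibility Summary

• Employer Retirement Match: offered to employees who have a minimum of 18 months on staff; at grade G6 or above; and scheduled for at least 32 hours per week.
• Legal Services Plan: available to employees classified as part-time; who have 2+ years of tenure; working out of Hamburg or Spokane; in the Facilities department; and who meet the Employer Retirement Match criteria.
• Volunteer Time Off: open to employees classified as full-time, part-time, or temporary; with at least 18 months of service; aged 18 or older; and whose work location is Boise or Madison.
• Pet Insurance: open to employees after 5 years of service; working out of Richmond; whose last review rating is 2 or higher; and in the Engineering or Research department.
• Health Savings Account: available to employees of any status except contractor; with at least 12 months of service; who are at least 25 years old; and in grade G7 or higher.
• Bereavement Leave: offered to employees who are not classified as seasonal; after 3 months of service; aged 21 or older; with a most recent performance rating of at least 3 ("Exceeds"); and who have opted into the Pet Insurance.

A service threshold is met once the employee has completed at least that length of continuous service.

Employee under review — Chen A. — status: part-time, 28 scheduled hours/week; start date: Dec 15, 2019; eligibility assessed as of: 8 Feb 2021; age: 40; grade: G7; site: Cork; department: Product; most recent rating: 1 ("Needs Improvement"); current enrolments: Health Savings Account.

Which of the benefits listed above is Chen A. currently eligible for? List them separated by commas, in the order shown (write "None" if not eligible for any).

Health Savings Account

Service from Dec 15, 2019 to 8 Feb 2021: 421 days.
Employer Retirement Match — service 421 days < 18 months (≈540 days) ✗ → not eligible.
Legal Services Plan — status part-time ✓; service 421 days < 2 years (≈730 days) ✗ → not eligible.
Volunteer Time Off — status part-time ✓; service 421 days < 18 months (≈540 days) ✗ → not eligible.
Pet Insurance — service 421 days < 5 years (≈1825 days) ✗ → not eligible.
Health Savings Account — status part-time ✓ (not excluded); service 421 days ≥ 12 months (≈360 days) ✓; age 40 ≥ 25 ✓; grade G7 ≥ G7 ✓ → eligible.
Bereavement Leave — status part-time ✓ (not excluded); service 421 days ≥ 3 months (≈90 days) ✓; age 40 ≥ 21 ✓; rating 1 < 3 ✗ → not eligible.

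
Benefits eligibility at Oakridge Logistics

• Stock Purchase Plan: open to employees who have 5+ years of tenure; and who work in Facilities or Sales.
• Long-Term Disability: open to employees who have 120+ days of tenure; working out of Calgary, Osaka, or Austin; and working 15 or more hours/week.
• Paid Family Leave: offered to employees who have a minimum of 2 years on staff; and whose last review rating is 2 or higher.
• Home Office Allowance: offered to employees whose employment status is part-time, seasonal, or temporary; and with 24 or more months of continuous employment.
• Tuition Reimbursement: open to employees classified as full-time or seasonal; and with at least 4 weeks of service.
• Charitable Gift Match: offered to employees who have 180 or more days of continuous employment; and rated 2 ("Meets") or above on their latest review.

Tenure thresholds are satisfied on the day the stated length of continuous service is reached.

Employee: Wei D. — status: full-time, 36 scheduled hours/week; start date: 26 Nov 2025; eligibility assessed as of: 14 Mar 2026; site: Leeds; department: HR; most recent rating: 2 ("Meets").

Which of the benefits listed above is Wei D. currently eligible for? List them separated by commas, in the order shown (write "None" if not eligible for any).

Tuition Reimbursement

Service from 26 Nov 2025 to 14 Mar 2026: 108 days.
Stock Purchase Plan — service 108 days < 5 years (≈1825 days) ✗ → not eligible.
Long-Term Disability — service 108 days < 120 days ✗ → not eligible.
Paid Family Leave — service 108 days < 2 years (≈730 days) ✗ → not eligible.
Home Office Allowance — status full-time ✗ (requires part-time, seasonal, or temporary) → not eligible.
Tuition Reimbursement — status full-time ✓; service 108 days ≥ 4 weeks (≈28 days) ✓ → eligible.
Charitable Gift Match — service 108 days < 180 days ✗ → not eligible.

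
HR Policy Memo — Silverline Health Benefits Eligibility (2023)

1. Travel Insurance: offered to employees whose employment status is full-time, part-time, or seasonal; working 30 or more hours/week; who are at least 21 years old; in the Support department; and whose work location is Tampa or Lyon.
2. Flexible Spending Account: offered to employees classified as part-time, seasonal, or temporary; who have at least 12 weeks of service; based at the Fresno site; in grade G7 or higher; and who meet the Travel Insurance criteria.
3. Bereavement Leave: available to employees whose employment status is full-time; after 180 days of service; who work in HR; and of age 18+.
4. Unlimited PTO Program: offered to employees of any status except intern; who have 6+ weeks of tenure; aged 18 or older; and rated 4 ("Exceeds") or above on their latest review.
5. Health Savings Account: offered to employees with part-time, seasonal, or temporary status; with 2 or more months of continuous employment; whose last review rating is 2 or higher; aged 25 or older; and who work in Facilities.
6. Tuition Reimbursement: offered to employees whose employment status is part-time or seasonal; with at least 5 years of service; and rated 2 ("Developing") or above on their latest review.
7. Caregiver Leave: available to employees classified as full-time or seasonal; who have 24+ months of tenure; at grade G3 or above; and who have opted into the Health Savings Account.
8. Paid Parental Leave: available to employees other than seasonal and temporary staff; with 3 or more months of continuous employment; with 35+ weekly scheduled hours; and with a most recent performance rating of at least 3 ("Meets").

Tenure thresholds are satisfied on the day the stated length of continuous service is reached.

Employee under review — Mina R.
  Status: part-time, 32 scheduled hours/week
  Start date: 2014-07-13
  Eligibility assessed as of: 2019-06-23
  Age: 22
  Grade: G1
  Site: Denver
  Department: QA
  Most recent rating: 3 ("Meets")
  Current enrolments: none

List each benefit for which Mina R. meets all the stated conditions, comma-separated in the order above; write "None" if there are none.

Service from 2014-07-13 to 2019-06-23: 1806 days.
Travel Insurance — status part-time ✓; 32 hrs/wk ≥ 30 ✓; age 22 ≥ 21 ✓; dept QA ✗ → not eligible.
Flexible Spending Account — status part-time ✓; service 1806 days ≥ 12 weeks (≈84 days) ✓; site Denver ✗ (not Fresno) → not eligible.
Bereavement Leave — status part-time ✗ (requires full-time) → not eligible.
Unlimited PTO Program — status part-time ✓ (not excluded); service 1806 days ≥ 6 weeks (≈42 days) ✓; age 22 ≥ 18 ✓; rating 3 < 4 ✗ → not eligible.
Health Savings Account — status part-time ✓; service 1806 days ≥ 2 months (≈60 days) ✓; rating 3 ≥ 2 ✓; age 22 < 25 ✗ → not eligible.
Tuition Reimbursement — status part-time ✓; service 1806 days < 5 years (≈1825 days) ✗ → not eligible.
Caregiver Leave — status part-time ✗ (requires full-time or seasonal) → not eligible.
Paid Parental Leave — status part-time ✓ (not excluded); service 1806 days ≥ 3 months (≈90 days) ✓; 32 hrs/wk < 35 ✗ → not eligible.

None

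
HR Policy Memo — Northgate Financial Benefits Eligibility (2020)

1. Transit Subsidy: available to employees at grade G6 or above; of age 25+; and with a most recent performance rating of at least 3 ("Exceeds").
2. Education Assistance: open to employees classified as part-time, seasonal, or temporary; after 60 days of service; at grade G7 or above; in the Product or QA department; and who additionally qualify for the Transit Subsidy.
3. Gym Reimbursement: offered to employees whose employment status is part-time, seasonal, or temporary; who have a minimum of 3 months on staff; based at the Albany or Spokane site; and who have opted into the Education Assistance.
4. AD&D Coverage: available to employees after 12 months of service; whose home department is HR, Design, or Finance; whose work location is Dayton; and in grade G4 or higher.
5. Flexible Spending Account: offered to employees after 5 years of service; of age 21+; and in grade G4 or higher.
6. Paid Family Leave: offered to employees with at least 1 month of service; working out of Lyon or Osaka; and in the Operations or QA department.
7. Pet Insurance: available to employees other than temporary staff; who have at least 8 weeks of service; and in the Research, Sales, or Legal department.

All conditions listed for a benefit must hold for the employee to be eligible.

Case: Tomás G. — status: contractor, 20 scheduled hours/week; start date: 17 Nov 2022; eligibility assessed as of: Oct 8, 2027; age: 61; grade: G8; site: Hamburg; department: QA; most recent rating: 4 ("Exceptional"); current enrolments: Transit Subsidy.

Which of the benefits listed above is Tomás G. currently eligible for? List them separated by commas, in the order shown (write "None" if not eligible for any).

Service from 17 Nov 2022 to Oct 8, 2027: 1786 days.
Transit Subsidy — grade G8 ≥ G6 ✓; age 61 ≥ 25 ✓; rating 4 ≥ 3 ✓ → eligible.
Education Assistance — status contractor ✗ (requires part-time, seasonal, or temporary) → not eligible.
Gym Reimbursement — status contractor ✗ (requires part-time, seasonal, or temporary) → not eligible.
AD&D Coverage — service 1786 days ≥ 12 months (≈360 days) ✓; dept QA ✗ → not eligible.
Flexible Spending Account — service 1786 days < 5 years (≈1825 days) ✗ → not eligible.
Paid Family Leave — service 1786 days ≥ 1 month (≈30 days) ✓; site Hamburg ✗ (not Lyon or Osaka) → not eligible.
Pet Insurance — status contractor ✓ (not excluded); service 1786 days ≥ 8 weeks (≈56 days) ✓; dept QA ✗ → not eligible.

Transit Subsidy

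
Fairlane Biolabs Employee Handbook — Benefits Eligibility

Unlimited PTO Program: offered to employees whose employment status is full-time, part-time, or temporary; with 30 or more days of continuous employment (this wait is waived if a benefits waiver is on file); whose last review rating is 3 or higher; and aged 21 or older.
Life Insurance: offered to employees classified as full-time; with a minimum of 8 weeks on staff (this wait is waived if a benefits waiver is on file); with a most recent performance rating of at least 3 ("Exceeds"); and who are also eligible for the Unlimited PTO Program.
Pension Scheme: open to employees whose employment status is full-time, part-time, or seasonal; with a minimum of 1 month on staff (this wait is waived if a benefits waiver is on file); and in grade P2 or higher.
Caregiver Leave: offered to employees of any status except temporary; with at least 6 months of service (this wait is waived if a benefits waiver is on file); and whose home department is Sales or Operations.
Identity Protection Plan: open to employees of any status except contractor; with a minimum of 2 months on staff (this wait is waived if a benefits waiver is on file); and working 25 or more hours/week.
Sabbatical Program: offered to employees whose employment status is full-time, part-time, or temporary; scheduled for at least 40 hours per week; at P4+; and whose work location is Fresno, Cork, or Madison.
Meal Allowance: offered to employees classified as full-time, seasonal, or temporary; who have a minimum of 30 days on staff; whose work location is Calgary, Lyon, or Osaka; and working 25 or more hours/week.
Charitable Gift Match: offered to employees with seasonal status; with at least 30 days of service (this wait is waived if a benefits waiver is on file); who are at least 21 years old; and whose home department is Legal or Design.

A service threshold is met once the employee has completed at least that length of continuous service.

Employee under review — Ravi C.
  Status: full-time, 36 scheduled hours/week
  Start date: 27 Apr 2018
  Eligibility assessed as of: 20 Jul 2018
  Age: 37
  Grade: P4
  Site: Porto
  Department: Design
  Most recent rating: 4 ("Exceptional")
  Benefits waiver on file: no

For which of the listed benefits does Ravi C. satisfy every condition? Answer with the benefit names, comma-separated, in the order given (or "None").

Unlimited PTO Program, Life Insurance, Pension Scheme, Identity Protection Plan

Service from 27 Apr 2018 to 20 Jul 2018: 84 days.
Unlimited PTO Program — status full-time ✓; no waiver, service 84 days ≥ 30 days ✓; rating 4 ≥ 3 ✓; age 37 ≥ 21 ✓ → eligible.
Life Insurance — status full-time ✓; no waiver, service 84 days ≥ 8 weeks (≈56 days) ✓; rating 4 ≥ 3 ✓; eligible for Unlimited PTO Program ✓ → eligible.
Pension Scheme — status full-time ✓; no waiver, service 84 days ≥ 1 month (≈30 days) ✓; grade P4 ≥ P2 ✓ → eligible.
Caregiver Leave — status full-time ✓ (not excluded); no waiver, service 84 days < 6 months (≈180 days) ✗ → not eligible.
Identity Protection Plan — status full-time ✓ (not excluded); no waiver, service 84 days ≥ 2 months (≈60 days) ✓; 36 hrs/wk ≥ 25 ✓ → eligible.
Sabbatical Program — status full-time ✓; 36 hrs/wk < 40 ✗ → not eligible.
Meal Allowance — status full-time ✓; service 84 days ≥ 30 days ✓; site Porto ✗ (not Calgary, Lyon, or Osaka) → not eligible.
Charitable Gift Match — status full-time ✗ (requires seasonal) → not eligible.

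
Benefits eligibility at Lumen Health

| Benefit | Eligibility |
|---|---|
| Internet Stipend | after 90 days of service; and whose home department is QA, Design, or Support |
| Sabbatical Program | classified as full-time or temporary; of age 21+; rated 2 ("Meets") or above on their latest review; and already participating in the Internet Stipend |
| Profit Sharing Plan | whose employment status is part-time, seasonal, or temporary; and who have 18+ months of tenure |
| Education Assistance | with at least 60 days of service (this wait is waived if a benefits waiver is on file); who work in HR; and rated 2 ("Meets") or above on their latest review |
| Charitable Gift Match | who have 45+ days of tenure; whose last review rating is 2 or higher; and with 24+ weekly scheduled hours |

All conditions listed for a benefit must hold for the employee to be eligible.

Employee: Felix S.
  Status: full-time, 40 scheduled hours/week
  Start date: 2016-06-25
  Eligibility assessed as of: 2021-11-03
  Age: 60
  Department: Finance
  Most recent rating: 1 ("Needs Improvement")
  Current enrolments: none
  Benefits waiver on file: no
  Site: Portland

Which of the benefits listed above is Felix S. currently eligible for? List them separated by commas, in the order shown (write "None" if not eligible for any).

None

Service from 2016-06-25 to 2021-11-03: 1957 days.
Internet Stipend — service 1957 days ≥ 90 days ✓; dept Finance ✗ → not eligible.
Sabbatical Program — status full-time ✓; age 60 ≥ 21 ✓; rating 1 < 2 ✗ → not eligible.
Profit Sharing Plan — status full-time ✗ (requires part-time, seasonal, or temporary) → not eligible.
Education Assistance — no waiver, service 1957 days ≥ 60 days ✓; dept Finance ✗ → not eligible.
Charitable Gift Match — service 1957 days ≥ 45 days ✓; rating 1 < 2 ✗ → not eligible.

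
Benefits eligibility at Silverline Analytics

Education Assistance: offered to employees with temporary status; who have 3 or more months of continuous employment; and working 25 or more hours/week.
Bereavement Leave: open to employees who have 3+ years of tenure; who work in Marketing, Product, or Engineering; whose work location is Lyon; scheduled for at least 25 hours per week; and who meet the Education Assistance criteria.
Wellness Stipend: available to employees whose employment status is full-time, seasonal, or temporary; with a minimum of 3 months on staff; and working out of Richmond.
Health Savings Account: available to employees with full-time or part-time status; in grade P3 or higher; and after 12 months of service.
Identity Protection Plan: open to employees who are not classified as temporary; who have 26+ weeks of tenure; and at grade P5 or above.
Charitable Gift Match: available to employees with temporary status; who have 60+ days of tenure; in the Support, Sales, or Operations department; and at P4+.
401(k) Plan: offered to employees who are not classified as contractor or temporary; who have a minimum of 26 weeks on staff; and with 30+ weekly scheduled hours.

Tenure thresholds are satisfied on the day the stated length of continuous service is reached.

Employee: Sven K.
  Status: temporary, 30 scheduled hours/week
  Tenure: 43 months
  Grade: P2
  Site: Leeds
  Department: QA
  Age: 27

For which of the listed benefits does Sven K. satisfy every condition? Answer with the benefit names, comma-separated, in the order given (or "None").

Education Assistance — status temporary ✓; service 43 months ≥ 3 months ✓; 30 hrs/wk ≥ 25 ✓ → eligible.
Bereavement Leave — service 43 months ≥ 3 years (≈1095 days) ✓; dept QA ✗ → not eligible.
Wellness Stipend — status temporary ✓; service 43 months ≥ 3 months ✓; site Leeds ✗ (not Richmond) → not eligible.
Health Savings Account — status temporary ✗ (requires full-time or part-time) → not eligible.
Identity Protection Plan — status temporary ✗ (excluded) → not eligible.
Charitable Gift Match — status temporary ✓; service 43 months ≥ 60 days ✓; dept QA ✗ → not eligible.
401(k) Plan — status temporary ✗ (excluded) → not eligible.

Education Assistance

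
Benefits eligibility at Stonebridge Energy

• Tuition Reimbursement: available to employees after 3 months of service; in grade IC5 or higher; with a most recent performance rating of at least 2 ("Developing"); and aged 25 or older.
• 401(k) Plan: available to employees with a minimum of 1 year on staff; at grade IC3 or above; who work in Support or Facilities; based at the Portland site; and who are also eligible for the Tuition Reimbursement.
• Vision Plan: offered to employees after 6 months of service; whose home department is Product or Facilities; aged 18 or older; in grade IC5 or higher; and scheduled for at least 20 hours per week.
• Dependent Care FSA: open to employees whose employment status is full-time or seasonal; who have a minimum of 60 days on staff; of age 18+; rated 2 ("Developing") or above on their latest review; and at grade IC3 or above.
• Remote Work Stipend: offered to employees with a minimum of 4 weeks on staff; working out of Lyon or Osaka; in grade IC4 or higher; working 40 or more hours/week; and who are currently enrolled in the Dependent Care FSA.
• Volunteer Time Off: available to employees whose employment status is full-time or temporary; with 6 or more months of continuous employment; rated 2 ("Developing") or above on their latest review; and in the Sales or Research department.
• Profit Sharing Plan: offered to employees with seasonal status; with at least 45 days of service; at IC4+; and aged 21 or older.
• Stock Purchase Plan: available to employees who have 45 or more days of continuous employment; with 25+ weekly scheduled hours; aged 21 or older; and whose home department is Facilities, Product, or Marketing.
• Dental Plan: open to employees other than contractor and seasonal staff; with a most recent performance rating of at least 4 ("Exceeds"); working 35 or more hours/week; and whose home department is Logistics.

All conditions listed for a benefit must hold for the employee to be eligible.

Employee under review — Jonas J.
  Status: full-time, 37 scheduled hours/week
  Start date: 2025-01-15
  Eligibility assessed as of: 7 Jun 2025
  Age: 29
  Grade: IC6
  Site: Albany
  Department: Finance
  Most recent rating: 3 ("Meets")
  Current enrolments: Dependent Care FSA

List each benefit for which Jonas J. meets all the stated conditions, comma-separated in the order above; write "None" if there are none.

Service from 2025-01-15 to 7 Jun 2025: 143 days.
Tuition Reimbursement — service 143 days ≥ 3 months (≈90 days) ✓; grade IC6 ≥ IC5 ✓; rating 3 ≥ 2 ✓; age 29 ≥ 25 ✓ → eligible.
401(k) Plan — service 143 days < 1 year (≈365 days) ✗ → not eligible.
Vision Plan — service 143 days < 6 months (≈180 days) ✗ → not eligible.
Dependent Care FSA — status full-time ✓; service 143 days ≥ 60 days ✓; age 29 ≥ 18 ✓; rating 3 ≥ 2 ✓; grade IC6 ≥ IC3 ✓ → eligible.
Remote Work Stipend — service 143 days ≥ 4 weeks (≈28 days) ✓; site Albany ✗ (not Lyon or Osaka) → not eligible.
Volunteer Time Off — status full-time ✓; service 143 days < 6 months (≈180 days) ✗ → not eligible.
Profit Sharing Plan — status full-time ✗ (requires seasonal) → not eligible.
Stock Purchase Plan — service 143 days ≥ 45 days ✓; 37 hrs/wk ≥ 25 ✓; age 29 ≥ 21 ✓; dept Finance ✗ → not eligible.
Dental Plan — status full-time ✓ (not excluded); rating 3 < 4 ✗ → not eligible.

Tuition Reimbursement, Dependent Care FSA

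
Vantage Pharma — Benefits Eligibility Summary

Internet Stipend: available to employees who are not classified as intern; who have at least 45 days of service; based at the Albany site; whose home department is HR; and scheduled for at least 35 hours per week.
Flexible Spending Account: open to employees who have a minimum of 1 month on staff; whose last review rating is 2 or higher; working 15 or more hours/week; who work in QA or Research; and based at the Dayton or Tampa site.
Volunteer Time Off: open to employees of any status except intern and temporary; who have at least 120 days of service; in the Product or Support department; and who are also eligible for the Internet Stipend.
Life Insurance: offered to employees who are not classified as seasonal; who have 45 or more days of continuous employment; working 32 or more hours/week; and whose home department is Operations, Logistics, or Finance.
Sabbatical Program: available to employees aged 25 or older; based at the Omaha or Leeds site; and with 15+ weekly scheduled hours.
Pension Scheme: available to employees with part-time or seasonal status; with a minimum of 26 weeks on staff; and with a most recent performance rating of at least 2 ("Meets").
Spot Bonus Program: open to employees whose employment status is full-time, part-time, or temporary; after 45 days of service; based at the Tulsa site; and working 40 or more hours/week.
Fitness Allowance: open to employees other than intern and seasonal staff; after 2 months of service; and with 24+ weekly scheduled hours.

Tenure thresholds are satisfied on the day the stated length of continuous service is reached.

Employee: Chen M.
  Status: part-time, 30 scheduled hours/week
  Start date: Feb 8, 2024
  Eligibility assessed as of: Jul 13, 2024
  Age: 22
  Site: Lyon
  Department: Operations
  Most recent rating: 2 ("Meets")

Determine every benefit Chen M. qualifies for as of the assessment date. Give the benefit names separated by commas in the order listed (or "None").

Fitness Allowance

Service from Feb 8, 2024 to Jul 13, 2024: 156 days.
Internet Stipend — status part-time ✓ (not excluded); service 156 days ≥ 45 days ✓; site Lyon ✗ (not Albany) → not eligible.
Flexible Spending Account — service 156 days ≥ 1 month (≈30 days) ✓; rating 2 ≥ 2 ✓; 30 hrs/wk ≥ 15 ✓; dept Operations ✗ → not eligible.
Volunteer Time Off — status part-time ✓ (not excluded); service 156 days ≥ 120 days ✓; dept Operations ✗ → not eligible.
Life Insurance — status part-time ✓ (not excluded); service 156 days ≥ 45 days ✓; 30 hrs/wk < 32 ✗ → not eligible.
Sabbatical Program — age 22 < 25 ✗ → not eligible.
Pension Scheme — status part-time ✓; service 156 days < 26 weeks (≈182 days) ✗ → not eligible.
Spot Bonus Program — status part-time ✓; service 156 days ≥ 45 days ✓; site Lyon ✗ (not Tulsa) → not eligible.
Fitness Allowance — status part-time ✓ (not excluded); service 156 days ≥ 2 months (≈60 days) ✓; 30 hrs/wk ≥ 24 ✓ → eligible.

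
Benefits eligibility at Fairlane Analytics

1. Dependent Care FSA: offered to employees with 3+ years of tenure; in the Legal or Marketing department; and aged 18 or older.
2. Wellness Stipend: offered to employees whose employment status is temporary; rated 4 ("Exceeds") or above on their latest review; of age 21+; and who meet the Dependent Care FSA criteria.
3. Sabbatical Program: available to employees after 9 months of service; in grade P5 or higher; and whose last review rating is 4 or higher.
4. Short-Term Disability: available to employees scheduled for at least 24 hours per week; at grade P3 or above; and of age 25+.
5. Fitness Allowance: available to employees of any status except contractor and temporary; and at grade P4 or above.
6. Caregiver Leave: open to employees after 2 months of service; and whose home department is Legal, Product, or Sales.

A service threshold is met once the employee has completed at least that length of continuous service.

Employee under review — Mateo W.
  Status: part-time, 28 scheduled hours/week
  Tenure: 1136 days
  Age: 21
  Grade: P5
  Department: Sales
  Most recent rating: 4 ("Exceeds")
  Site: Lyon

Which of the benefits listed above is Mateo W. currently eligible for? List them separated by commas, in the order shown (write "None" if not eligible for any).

Dependent Care FSA — service 1136 days ≥ 3 years (≈1095 days) ✓; dept Sales ✗ → not eligible.
Wellness Stipend — status part-time ✗ (requires temporary) → not eligible.
Sabbatical Program — service 1136 days ≥ 9 months (≈270 days) ✓; grade P5 ≥ P5 ✓; rating 4 ≥ 4 ✓ → eligible.
Short-Term Disability — 28 hrs/wk ≥ 24 ✓; grade P5 ≥ P3 ✓; age 21 < 25 ✗ → not eligible.
Fitness Allowance — status part-time ✓ (not excluded); grade P5 ≥ P4 ✓ → eligible.
Caregiver Leave — service 1136 days ≥ 2 months (≈60 days) ✓; dept Sales ✓ → eligible.

Sabbatical Program, Fitness Allowance, Caregiver Leave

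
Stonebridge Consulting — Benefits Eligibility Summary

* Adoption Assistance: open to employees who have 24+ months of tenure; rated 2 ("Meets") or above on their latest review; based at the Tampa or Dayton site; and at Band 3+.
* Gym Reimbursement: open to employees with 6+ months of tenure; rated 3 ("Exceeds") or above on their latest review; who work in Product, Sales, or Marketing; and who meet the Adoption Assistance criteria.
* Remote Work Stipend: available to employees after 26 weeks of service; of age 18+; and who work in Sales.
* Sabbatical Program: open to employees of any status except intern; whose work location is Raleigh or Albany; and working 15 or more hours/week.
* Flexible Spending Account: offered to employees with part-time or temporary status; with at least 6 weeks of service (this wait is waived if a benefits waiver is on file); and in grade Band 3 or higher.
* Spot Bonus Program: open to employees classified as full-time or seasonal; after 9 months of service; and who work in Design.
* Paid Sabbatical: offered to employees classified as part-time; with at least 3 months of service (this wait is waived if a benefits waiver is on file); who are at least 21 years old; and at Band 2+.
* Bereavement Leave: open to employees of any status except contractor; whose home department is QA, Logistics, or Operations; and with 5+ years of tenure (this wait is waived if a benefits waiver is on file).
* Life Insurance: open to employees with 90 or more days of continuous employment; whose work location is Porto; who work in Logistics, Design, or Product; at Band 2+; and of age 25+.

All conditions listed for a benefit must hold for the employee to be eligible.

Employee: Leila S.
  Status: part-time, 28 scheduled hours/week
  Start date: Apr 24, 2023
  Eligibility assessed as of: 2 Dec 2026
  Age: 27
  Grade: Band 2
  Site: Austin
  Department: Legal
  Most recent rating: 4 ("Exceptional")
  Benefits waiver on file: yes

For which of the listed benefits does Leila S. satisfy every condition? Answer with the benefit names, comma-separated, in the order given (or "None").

Service from Apr 24, 2023 to 2 Dec 2026: 1318 days.
Adoption Assistance — service 1318 days ≥ 24 months (≈720 days) ✓; rating 4 ≥ 2 ✓; site Austin ✗ (not Tampa or Dayton) → not eligible.
Gym Reimbursement — service 1318 days ≥ 6 months (≈180 days) ✓; rating 4 ≥ 3 ✓; dept Legal ✗ → not eligible.
Remote Work Stipend — service 1318 days ≥ 26 weeks (≈182 days) ✓; age 27 ≥ 18 ✓; dept Legal ✗ → not eligible.
Sabbatical Program — status part-time ✓ (not excluded); site Austin ✗ (not Raleigh or Albany) → not eligible.
Flexible Spending Account — status part-time ✓; benefits waiver on file ✓; grade Band 2 < Band 3 ✗ → not eligible.
Spot Bonus Program — status part-time ✗ (requires full-time or seasonal) → not eligible.
Paid Sabbatical — status part-time ✓; benefits waiver on file ✓; age 27 ≥ 21 ✓; grade Band 2 ≥ Band 2 ✓ → eligible.
Bereavement Leave — status part-time ✓ (not excluded); dept Legal ✗ → not eligible.
Life Insurance — service 1318 days ≥ 90 days ✓; site Austin ✗ (not Porto) → not eligible.

Paid Sabbatical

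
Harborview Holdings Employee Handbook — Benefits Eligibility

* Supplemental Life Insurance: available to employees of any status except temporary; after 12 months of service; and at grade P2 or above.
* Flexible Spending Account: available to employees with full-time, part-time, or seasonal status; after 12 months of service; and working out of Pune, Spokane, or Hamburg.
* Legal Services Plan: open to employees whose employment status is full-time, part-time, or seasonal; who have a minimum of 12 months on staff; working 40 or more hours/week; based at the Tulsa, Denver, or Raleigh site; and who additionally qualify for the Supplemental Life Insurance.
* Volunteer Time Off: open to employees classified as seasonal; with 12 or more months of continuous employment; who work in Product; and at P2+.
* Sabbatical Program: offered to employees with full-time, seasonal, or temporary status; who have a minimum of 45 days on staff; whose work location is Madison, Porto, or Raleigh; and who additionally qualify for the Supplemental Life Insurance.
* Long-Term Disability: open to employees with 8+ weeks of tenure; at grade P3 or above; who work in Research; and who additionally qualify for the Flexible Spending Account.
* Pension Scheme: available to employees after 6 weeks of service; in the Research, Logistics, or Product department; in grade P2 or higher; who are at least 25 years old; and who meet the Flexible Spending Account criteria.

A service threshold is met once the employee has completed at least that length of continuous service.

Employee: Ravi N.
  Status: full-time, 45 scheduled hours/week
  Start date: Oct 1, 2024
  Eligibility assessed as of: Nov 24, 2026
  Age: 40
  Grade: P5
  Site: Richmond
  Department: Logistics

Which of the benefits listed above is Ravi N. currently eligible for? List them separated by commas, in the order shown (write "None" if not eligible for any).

Supplemental Life Insurance

Service from Oct 1, 2024 to Nov 24, 2026: 784 days.
Supplemental Life Insurance — status full-time ✓ (not excluded); service 784 days ≥ 12 months (≈360 days) ✓; grade P5 ≥ P2 ✓ → eligible.
Flexible Spending Account — status full-time ✓; service 784 days ≥ 12 months (≈360 days) ✓; site Richmond ✗ (not Pune, Spokane, or Hamburg) → not eligible.
Legal Services Plan — status full-time ✓; service 784 days ≥ 12 months (≈360 days) ✓; 45 hrs/wk ≥ 40 ✓; site Richmond ✗ (not Tulsa, Denver, or Raleigh) → not eligible.
Volunteer Time Off — status full-time ✗ (requires seasonal) → not eligible.
Sabbatical Program — status full-time ✓; service 784 days ≥ 45 days ✓; site Richmond ✗ (not Madison, Porto, or Raleigh) → not eligible.
Long-Term Disability — service 784 days ≥ 8 weeks (≈56 days) ✓; grade P5 ≥ P3 ✓; dept Logistics ✗ → not eligible.
Pension Scheme — service 784 days ≥ 6 weeks (≈42 days) ✓; dept Logistics ✓; grade P5 ≥ P2 ✓; age 40 ≥ 25 ✓; not eligible for Flexible Spending Account ✗ → not eligible.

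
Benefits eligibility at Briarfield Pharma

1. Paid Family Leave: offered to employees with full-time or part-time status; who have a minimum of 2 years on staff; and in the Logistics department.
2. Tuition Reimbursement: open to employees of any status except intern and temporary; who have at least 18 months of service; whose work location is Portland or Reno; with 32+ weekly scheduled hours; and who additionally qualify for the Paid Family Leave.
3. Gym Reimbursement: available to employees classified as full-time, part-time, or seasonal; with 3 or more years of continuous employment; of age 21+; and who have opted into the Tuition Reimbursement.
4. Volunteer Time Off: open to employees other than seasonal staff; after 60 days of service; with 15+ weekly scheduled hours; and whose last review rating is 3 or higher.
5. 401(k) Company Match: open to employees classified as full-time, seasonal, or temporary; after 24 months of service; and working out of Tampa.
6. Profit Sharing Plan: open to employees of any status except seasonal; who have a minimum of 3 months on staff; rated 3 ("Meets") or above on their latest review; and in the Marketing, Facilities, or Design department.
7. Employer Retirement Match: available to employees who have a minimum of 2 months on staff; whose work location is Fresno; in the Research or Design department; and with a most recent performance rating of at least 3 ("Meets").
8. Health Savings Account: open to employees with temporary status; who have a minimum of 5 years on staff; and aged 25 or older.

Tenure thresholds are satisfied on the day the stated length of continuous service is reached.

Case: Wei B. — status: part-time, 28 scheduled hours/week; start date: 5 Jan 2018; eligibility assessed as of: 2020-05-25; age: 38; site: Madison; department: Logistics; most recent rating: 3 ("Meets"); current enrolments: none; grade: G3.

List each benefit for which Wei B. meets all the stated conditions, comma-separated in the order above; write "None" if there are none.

Paid Family Leave, Volunteer Time Off

Service from 5 Jan 2018 to 2020-05-25: 871 days.
Paid Family Leave — status part-time ✓; service 871 days ≥ 2 years (≈730 days) ✓; dept Logistics ✓ → eligible.
Tuition Reimbursement — status part-time ✓ (not excluded); service 871 days ≥ 18 months (≈540 days) ✓; site Madison ✗ (not Portland or Reno) → not eligible.
Gym Reimbursement — status part-time ✓; service 871 days < 3 years (≈1095 days) ✗ → not eligible.
Volunteer Time Off — status part-time ✓ (not excluded); service 871 days ≥ 60 days ✓; 28 hrs/wk ≥ 15 ✓; rating 3 ≥ 3 ✓ → eligible.
401(k) Company Match — status part-time ✗ (requires full-time, seasonal, or temporary) → not eligible.
Profit Sharing Plan — status part-time ✓ (not excluded); service 871 days ≥ 3 months (≈90 days) ✓; rating 3 ≥ 3 ✓; dept Logistics ✗ → not eligible.
Employer Retirement Match — service 871 days ≥ 2 months (≈60 days) ✓; site Madison ✗ (not Fresno) → not eligible.
Health Savings Account — status part-time ✗ (requires temporary) → not eligible.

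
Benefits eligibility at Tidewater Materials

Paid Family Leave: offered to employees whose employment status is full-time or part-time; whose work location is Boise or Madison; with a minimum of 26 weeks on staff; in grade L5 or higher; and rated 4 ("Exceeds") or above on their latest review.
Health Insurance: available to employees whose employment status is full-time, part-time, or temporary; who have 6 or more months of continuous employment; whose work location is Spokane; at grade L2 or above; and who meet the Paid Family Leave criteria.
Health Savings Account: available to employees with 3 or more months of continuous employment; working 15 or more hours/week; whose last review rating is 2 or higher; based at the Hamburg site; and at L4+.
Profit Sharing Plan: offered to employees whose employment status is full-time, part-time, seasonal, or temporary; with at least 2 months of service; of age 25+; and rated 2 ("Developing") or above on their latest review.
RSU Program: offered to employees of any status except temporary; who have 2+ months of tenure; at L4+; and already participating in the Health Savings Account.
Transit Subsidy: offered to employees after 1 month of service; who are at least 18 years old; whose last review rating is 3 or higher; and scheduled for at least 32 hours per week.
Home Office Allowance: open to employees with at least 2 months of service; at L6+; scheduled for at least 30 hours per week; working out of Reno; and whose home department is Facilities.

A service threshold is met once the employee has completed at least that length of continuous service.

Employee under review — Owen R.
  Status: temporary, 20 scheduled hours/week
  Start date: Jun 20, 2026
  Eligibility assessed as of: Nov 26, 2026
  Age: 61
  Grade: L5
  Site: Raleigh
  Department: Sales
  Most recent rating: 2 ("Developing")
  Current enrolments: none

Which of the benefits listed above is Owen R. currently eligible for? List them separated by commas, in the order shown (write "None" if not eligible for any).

Service from Jun 20, 2026 to Nov 26, 2026: 159 days.
Paid Family Leave — status temporary ✗ (requires full-time or part-time) → not eligible.
Health Insurance — status temporary ✓; service 159 days < 6 months (≈180 days) ✗ → not eligible.
Health Savings Account — service 159 days ≥ 3 months (≈90 days) ✓; 20 hrs/wk ≥ 15 ✓; rating 2 ≥ 2 ✓; site Raleigh ✗ (not Hamburg) → not eligible.
Profit Sharing Plan — status temporary ✓; service 159 days ≥ 2 months (≈60 days) ✓; age 61 ≥ 25 ✓; rating 2 ≥ 2 ✓ → eligible.
RSU Program — status temporary ✗ (excluded) → not eligible.
Transit Subsidy — service 159 days ≥ 1 month (≈30 days) ✓; age 61 ≥ 18 ✓; rating 2 < 3 ✗ → not eligible.
Home Office Allowance — service 159 days ≥ 2 months (≈60 days) ✓; grade L5 < L6 ✗ → not eligible.

Profit Sharing Plan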